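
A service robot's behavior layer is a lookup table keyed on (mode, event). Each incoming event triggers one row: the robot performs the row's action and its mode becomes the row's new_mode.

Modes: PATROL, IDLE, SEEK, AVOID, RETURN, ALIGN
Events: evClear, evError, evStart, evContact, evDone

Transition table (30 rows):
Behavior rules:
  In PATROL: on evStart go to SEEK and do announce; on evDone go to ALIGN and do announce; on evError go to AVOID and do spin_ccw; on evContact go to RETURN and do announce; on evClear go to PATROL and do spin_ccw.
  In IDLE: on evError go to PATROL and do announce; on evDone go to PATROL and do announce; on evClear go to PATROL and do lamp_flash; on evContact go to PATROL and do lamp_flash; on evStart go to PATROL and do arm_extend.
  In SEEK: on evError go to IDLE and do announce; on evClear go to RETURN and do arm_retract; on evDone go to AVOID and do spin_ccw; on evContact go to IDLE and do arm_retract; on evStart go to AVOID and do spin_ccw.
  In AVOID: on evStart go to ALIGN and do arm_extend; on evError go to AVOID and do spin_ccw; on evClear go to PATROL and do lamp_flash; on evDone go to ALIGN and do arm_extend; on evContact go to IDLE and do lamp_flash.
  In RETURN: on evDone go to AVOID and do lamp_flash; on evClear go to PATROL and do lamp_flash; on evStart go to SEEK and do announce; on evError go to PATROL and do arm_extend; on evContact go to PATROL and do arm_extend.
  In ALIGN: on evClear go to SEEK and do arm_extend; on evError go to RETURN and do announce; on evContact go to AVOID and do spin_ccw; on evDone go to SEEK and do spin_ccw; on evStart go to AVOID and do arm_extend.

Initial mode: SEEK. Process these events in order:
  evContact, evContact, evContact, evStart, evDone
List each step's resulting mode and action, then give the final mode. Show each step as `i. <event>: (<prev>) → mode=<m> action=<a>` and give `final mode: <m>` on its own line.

1. evContact: (SEEK) → mode=IDLE action=arm_retract
2. evContact: (IDLE) → mode=PATROL action=lamp_flash
3. evContact: (PATROL) → mode=RETURN action=announce
4. evStart: (RETURN) → mode=SEEK action=announce
5. evDone: (SEEK) → mode=AVOID action=spin_ccw

final mode: AVOID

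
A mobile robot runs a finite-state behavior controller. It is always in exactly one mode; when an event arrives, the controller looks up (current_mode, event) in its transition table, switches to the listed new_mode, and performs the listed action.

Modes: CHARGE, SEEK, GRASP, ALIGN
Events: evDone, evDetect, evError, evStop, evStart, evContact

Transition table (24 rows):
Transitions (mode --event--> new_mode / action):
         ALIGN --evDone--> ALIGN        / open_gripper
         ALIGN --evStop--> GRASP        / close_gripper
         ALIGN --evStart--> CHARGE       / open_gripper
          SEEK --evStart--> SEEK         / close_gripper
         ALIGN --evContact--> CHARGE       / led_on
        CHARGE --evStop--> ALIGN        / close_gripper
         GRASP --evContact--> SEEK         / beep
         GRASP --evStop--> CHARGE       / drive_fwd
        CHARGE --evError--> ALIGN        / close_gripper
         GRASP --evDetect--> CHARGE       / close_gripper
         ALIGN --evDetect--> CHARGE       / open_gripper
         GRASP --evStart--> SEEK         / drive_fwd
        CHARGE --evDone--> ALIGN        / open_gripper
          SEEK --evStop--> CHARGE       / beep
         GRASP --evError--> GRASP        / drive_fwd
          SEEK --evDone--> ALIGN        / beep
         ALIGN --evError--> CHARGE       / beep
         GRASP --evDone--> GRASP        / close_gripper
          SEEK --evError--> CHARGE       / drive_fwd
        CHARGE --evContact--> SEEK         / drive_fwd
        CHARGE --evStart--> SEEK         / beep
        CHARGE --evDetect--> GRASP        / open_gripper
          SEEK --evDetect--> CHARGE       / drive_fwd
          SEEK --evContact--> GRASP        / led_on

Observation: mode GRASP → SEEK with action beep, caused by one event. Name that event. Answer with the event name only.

evContact

try evDone: (GRASP, evDone) → (GRASP, close_gripper)
try evDetect: (GRASP, evDetect) → (CHARGE, close_gripper)
try evError: (GRASP, evError) → (GRASP, drive_fwd)
try evStop: (GRASP, evStop) → (CHARGE, drive_fwd)
try evStart: (GRASP, evStart) → (SEEK, drive_fwd)
try evContact: (GRASP, evContact) → (SEEK, beep)  ← matches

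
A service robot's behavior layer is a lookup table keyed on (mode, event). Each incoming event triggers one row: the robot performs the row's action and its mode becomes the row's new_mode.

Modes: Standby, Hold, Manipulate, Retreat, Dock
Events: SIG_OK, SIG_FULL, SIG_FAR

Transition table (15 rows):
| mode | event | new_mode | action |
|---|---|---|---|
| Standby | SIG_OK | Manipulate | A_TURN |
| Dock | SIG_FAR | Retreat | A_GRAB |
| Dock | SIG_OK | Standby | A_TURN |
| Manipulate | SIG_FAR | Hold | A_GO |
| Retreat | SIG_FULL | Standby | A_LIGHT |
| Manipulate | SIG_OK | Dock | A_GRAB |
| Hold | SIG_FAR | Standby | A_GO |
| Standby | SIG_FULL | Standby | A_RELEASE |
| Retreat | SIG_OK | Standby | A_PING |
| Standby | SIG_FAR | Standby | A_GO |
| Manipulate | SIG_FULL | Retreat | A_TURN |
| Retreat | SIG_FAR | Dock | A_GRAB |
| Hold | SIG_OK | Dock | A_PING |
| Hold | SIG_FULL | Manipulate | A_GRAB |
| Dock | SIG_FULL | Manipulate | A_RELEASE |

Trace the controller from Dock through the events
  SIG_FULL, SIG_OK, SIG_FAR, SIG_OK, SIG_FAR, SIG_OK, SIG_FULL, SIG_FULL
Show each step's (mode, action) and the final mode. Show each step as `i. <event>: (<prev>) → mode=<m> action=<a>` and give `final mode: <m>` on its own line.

1. SIG_FULL: (Dock) → mode=Manipulate action=A_RELEASE
2. SIG_OK: (Manipulate) → mode=Dock action=A_GRAB
3. SIG_FAR: (Dock) → mode=Retreat action=A_GRAB
4. SIG_OK: (Retreat) → mode=Standby action=A_PING
5. SIG_FAR: (Standby) → mode=Standby action=A_GO
6. SIG_OK: (Standby) → mode=Manipulate action=A_TURN
7. SIG_FULL: (Manipulate) → mode=Retreat action=A_TURN
8. SIG_FULL: (Retreat) → mode=Standby action=A_LIGHT

final mode: Standby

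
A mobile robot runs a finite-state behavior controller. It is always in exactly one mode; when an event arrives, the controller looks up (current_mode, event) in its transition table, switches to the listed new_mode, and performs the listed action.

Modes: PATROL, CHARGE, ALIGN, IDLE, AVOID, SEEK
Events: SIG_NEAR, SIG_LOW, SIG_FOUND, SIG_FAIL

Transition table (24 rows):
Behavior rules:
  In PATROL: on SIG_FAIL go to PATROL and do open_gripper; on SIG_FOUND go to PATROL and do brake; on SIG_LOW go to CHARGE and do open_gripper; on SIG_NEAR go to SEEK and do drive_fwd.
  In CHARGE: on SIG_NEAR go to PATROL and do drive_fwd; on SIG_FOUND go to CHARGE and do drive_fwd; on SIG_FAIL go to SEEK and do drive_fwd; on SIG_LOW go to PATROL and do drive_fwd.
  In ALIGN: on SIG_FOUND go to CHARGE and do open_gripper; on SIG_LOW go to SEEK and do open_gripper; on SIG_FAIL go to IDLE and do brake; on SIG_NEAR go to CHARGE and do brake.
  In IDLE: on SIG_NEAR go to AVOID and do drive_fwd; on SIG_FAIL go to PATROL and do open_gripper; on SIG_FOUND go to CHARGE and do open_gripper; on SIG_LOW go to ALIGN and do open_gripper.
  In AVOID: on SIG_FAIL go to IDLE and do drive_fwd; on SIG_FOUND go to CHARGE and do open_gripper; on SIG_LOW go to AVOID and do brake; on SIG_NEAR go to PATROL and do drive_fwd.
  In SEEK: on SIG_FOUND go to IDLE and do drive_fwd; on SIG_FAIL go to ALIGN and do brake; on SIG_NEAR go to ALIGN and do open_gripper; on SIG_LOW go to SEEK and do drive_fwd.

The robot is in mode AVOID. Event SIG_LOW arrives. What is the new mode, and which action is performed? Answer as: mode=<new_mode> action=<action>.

mode=AVOID action=brake

current mode = AVOID; filter table to that mode:
  (AVOID, SIG_FAIL) → (IDLE, drive_fwd)
  (AVOID, SIG_FOUND) → (CHARGE, open_gripper)
  (AVOID, SIG_LOW) → (AVOID, brake)  ← event matches
  (AVOID, SIG_NEAR) → (PATROL, drive_fwd)
event = SIG_LOW selects (AVOID, brake)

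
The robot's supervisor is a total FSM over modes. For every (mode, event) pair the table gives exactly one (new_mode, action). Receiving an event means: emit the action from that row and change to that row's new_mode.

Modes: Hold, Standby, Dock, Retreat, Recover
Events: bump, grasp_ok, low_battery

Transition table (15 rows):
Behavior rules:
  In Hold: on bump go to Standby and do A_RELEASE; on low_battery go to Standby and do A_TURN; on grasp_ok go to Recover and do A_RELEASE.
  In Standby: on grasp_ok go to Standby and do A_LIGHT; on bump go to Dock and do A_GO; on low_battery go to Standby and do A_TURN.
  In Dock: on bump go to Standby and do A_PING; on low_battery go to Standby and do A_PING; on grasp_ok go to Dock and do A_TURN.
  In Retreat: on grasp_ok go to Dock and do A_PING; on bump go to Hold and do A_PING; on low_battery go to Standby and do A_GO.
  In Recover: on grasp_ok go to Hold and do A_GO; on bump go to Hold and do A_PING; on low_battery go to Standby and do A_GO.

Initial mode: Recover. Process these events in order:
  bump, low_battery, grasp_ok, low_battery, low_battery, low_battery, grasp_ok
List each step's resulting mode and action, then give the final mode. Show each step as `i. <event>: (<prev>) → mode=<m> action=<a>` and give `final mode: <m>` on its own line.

final mode: Standby

1. bump: (Recover) → mode=Hold action=A_PING
2. low_battery: (Hold) → mode=Standby action=A_TURN
3. grasp_ok: (Standby) → mode=Standby action=A_LIGHT
4. low_battery: (Standby) → mode=Standby action=A_TURN
5. low_battery: (Standby) → mode=Standby action=A_TURN
6. low_battery: (Standby) → mode=Standby action=A_TURN
7. grasp_ok: (Standby) → mode=Standby action=A_LIGHT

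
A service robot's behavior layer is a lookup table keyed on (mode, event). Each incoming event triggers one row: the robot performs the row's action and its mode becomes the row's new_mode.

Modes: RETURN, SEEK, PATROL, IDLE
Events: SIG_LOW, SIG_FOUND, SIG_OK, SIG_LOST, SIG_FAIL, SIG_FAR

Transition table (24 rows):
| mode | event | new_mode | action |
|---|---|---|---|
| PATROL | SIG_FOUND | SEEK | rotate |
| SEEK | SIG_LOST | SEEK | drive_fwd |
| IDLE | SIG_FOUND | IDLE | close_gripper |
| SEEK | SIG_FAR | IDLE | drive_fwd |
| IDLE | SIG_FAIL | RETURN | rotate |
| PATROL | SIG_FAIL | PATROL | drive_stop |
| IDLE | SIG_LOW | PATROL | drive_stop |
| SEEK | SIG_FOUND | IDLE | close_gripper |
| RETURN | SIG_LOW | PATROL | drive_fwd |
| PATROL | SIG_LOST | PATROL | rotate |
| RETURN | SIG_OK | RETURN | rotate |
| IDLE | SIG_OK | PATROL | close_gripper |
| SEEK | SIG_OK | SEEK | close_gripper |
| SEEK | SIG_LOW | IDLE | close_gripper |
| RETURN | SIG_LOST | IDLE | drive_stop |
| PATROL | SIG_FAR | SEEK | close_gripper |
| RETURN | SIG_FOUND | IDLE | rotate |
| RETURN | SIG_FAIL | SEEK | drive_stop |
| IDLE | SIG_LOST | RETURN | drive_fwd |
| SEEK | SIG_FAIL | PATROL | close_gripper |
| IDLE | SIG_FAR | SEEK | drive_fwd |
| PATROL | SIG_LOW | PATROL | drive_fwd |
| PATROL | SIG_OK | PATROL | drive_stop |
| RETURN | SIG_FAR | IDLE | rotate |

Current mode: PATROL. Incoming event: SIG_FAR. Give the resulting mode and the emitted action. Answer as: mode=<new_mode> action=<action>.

mode=SEEK action=close_gripper

current mode = PATROL; filter table to that mode:
  (PATROL, SIG_FOUND) → (SEEK, rotate)
  (PATROL, SIG_FAIL) → (PATROL, drive_stop)
  (PATROL, SIG_LOST) → (PATROL, rotate)
  (PATROL, SIG_FAR) → (SEEK, close_gripper)  ← event matches
  (PATROL, SIG_LOW) → (PATROL, drive_fwd)
  (PATROL, SIG_OK) → (PATROL, drive_stop)
event = SIG_FAR selects (SEEK, close_gripper)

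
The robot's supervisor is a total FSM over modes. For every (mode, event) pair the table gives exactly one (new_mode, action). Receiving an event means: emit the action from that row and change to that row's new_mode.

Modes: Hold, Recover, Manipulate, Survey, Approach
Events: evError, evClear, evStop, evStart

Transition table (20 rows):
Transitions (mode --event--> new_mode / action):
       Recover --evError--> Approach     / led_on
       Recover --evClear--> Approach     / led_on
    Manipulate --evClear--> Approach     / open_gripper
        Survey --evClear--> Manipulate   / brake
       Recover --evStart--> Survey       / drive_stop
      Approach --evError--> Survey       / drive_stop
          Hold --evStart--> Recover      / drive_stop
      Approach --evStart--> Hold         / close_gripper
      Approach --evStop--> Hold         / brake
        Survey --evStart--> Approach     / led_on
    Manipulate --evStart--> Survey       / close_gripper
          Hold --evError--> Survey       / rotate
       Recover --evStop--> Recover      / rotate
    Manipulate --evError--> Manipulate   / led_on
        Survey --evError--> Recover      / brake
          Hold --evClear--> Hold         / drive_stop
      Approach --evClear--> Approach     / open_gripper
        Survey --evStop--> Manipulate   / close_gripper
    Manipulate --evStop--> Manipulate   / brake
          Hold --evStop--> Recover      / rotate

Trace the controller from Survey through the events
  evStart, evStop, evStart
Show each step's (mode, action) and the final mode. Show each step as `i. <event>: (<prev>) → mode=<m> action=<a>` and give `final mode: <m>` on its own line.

1. evStart: (Survey) → mode=Approach action=led_on
2. evStop: (Approach) → mode=Hold action=brake
3. evStart: (Hold) → mode=Recover action=drive_stop

final mode: Recover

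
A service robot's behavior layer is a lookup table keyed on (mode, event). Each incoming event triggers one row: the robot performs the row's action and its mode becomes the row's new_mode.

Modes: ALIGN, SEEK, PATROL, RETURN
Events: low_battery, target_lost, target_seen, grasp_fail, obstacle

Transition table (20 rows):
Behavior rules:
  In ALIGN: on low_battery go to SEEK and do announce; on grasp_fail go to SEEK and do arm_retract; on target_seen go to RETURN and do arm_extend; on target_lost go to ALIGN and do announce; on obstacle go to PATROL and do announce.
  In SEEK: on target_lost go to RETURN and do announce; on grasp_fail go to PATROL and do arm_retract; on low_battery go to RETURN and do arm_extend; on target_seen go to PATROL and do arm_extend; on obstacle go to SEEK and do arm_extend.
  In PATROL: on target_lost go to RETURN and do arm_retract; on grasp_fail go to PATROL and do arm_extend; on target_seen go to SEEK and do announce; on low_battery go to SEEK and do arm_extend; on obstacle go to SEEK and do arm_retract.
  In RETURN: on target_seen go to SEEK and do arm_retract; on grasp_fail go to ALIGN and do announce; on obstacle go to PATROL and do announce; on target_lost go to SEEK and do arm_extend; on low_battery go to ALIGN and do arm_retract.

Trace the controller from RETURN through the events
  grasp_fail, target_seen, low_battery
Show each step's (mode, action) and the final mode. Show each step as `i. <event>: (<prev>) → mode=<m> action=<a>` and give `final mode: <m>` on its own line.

1. grasp_fail: (RETURN) → mode=ALIGN action=announce
2. target_seen: (ALIGN) → mode=RETURN action=arm_extend
3. low_battery: (RETURN) → mode=ALIGN action=arm_retract

final mode: ALIGN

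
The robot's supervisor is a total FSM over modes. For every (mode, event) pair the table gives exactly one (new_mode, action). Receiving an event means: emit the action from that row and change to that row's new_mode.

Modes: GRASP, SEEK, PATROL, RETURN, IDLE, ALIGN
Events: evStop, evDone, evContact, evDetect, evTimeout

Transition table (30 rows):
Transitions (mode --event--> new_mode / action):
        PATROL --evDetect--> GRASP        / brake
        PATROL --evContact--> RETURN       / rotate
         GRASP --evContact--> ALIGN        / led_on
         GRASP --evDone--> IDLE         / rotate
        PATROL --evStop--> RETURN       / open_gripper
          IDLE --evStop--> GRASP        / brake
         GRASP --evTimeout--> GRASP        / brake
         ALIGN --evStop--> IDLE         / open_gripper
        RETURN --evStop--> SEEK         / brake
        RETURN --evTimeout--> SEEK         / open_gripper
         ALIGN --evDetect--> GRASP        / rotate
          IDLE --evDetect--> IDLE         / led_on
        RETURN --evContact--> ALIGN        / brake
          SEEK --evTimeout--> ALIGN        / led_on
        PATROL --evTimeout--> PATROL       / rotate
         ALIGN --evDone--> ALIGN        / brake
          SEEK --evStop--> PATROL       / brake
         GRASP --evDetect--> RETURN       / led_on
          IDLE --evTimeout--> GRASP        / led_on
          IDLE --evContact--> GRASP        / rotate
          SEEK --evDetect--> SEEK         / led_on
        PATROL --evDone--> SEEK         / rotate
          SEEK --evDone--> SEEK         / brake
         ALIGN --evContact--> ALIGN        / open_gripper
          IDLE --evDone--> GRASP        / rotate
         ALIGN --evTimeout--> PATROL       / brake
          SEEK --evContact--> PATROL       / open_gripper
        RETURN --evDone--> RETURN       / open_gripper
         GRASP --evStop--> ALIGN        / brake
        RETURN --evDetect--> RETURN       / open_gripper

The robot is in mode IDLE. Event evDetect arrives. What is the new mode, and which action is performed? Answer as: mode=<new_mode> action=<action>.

current mode = IDLE; filter table to that mode:
  (IDLE, evStop) → (GRASP, brake)
  (IDLE, evDetect) → (IDLE, led_on)  ← event matches
  (IDLE, evTimeout) → (GRASP, led_on)
  (IDLE, evContact) → (GRASP, rotate)
  (IDLE, evDone) → (GRASP, rotate)
event = evDetect selects (IDLE, led_on)

mode=IDLE action=led_on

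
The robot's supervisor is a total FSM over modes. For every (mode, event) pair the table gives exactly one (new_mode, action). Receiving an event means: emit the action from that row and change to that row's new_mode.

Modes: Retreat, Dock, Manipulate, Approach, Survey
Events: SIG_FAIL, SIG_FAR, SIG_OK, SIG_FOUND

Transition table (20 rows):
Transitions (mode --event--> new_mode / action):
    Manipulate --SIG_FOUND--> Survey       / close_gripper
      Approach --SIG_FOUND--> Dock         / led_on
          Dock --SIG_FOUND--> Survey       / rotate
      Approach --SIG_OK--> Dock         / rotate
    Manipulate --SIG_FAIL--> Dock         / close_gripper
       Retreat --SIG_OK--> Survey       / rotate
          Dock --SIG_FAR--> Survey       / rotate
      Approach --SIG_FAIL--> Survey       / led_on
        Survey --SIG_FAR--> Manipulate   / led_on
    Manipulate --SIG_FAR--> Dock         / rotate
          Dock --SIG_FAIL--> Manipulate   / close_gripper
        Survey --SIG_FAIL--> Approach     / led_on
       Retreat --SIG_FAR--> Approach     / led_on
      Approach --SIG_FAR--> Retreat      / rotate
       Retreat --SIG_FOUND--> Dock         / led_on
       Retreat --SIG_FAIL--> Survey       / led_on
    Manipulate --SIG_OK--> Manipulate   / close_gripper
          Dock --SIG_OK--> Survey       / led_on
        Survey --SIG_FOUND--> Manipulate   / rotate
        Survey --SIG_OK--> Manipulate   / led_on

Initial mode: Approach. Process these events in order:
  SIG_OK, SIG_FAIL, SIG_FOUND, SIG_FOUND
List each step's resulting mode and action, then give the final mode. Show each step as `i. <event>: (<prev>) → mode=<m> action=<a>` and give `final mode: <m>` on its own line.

1. SIG_OK: (Approach) → mode=Dock action=rotate
2. SIG_FAIL: (Dock) → mode=Manipulate action=close_gripper
3. SIG_FOUND: (Manipulate) → mode=Survey action=close_gripper
4. SIG_FOUND: (Survey) → mode=Manipulate action=rotate

final mode: Manipulate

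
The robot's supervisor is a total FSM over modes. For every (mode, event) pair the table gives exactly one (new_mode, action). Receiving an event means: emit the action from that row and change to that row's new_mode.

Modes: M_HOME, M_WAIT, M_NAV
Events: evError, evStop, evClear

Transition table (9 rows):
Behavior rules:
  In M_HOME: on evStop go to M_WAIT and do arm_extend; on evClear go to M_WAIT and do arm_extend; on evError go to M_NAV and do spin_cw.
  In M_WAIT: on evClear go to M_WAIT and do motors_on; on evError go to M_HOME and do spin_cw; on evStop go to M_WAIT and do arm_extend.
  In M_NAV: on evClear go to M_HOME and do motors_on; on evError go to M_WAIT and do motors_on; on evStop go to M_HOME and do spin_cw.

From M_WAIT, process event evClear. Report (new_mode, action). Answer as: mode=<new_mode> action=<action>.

current mode = M_WAIT; filter table to that mode:
  (M_WAIT, evClear) → (M_WAIT, motors_on)  ← event matches
  (M_WAIT, evError) → (M_HOME, spin_cw)
  (M_WAIT, evStop) → (M_WAIT, arm_extend)
event = evClear selects (M_WAIT, motors_on)

mode=M_WAIT action=motors_on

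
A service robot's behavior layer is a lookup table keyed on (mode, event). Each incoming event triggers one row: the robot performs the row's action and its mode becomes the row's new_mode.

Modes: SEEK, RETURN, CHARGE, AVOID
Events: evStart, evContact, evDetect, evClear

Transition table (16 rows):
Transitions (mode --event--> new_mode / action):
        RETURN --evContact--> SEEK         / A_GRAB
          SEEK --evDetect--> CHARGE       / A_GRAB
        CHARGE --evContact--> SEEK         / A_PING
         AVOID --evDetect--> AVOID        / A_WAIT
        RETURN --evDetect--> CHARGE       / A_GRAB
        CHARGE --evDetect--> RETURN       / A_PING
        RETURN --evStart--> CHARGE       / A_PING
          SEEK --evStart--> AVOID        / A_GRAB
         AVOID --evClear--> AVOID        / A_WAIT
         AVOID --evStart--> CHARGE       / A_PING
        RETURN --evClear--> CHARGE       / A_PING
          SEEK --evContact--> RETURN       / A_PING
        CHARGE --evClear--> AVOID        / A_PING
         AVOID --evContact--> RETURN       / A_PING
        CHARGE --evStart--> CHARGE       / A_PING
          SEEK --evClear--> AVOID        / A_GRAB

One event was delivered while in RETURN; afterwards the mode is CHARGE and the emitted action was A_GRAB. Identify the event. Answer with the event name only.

try evStart: (RETURN, evStart) → (CHARGE, A_PING)
try evContact: (RETURN, evContact) → (SEEK, A_GRAB)
try evDetect: (RETURN, evDetect) → (CHARGE, A_GRAB)  ← matches
try evClear: (RETURN, evClear) → (CHARGE, A_PING)

evDetect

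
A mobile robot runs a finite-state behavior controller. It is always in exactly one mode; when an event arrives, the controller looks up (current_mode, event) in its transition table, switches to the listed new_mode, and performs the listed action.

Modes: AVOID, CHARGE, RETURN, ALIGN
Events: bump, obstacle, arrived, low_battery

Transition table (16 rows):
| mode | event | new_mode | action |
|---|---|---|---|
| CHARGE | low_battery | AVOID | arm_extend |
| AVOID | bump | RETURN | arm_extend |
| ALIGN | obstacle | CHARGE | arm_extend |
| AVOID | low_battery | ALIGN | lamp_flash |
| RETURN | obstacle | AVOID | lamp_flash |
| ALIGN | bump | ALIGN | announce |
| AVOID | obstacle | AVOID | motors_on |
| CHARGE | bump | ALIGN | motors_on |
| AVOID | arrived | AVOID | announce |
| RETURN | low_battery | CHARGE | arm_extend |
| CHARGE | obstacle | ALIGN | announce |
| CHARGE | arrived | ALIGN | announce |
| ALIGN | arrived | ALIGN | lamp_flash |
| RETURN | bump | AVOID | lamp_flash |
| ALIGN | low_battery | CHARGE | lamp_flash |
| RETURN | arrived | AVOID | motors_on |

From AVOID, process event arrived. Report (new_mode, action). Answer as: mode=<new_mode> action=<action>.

current mode = AVOID; filter table to that mode:
  (AVOID, bump) → (RETURN, arm_extend)
  (AVOID, low_battery) → (ALIGN, lamp_flash)
  (AVOID, obstacle) → (AVOID, motors_on)
  (AVOID, arrived) → (AVOID, announce)  ← event matches
event = arrived selects (AVOID, announce)

mode=AVOID action=announce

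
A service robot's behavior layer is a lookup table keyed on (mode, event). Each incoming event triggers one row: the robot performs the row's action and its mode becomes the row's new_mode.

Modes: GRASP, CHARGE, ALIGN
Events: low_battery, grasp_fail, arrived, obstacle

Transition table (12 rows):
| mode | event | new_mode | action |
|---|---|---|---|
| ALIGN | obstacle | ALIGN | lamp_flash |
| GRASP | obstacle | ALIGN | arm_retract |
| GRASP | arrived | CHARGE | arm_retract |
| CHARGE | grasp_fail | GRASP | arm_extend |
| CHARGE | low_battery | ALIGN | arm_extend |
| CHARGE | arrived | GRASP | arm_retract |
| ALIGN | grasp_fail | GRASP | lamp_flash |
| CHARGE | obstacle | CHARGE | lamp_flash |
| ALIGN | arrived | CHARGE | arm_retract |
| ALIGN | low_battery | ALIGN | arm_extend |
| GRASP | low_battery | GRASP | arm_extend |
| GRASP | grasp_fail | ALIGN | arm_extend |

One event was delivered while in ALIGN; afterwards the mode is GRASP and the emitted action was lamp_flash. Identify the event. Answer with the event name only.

grasp_fail

try low_battery: (ALIGN, low_battery) → (ALIGN, arm_extend)
try grasp_fail: (ALIGN, grasp_fail) → (GRASP, lamp_flash)  ← matches
try arrived: (ALIGN, arrived) → (CHARGE, arm_retract)
try obstacle: (ALIGN, obstacle) → (ALIGN, lamp_flash)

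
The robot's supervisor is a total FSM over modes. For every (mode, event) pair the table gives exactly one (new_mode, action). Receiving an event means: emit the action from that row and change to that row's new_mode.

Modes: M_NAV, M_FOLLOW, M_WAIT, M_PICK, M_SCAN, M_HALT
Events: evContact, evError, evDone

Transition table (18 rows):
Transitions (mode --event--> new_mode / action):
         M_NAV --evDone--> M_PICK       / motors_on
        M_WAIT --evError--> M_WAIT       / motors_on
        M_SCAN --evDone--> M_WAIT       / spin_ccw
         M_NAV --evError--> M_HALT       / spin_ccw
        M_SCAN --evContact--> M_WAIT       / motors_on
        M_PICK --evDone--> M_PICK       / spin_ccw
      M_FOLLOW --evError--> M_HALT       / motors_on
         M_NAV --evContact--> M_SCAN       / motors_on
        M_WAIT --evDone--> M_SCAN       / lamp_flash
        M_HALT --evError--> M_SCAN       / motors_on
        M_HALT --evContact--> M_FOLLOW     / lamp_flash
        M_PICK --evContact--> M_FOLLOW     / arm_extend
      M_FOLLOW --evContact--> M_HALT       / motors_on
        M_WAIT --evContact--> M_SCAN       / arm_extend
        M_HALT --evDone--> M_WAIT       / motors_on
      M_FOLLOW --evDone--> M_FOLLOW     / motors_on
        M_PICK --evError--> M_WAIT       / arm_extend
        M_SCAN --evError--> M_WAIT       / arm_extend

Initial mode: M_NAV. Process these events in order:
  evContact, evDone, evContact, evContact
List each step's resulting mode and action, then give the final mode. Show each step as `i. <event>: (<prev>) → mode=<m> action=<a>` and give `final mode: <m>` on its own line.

1. evContact: (M_NAV) → mode=M_SCAN action=motors_on
2. evDone: (M_SCAN) → mode=M_WAIT action=spin_ccw
3. evContact: (M_WAIT) → mode=M_SCAN action=arm_extend
4. evContact: (M_SCAN) → mode=M_WAIT action=motors_on

final mode: M_WAIT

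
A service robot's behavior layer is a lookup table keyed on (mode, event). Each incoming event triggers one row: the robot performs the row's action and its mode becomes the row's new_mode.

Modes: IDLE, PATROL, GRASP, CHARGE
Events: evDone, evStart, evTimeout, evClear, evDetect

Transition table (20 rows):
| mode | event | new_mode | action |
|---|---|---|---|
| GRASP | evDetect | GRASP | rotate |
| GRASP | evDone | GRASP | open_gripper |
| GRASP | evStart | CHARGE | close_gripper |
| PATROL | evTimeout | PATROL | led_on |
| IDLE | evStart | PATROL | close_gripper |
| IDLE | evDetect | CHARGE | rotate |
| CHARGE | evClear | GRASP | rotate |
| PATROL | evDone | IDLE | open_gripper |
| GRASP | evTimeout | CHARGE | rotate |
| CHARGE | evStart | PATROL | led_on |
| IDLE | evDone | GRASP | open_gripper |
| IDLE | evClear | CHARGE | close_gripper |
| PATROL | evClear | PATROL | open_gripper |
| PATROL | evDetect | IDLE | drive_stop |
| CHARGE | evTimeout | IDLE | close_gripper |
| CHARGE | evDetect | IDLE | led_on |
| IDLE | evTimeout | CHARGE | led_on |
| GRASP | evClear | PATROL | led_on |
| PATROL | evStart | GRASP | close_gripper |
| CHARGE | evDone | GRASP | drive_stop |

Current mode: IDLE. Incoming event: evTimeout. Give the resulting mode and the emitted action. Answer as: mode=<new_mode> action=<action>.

current mode = IDLE; filter table to that mode:
  (IDLE, evStart) → (PATROL, close_gripper)
  (IDLE, evDetect) → (CHARGE, rotate)
  (IDLE, evDone) → (GRASP, open_gripper)
  (IDLE, evClear) → (CHARGE, close_gripper)
  (IDLE, evTimeout) → (CHARGE, led_on)  ← event matches
event = evTimeout selects (CHARGE, led_on)

mode=CHARGE action=led_on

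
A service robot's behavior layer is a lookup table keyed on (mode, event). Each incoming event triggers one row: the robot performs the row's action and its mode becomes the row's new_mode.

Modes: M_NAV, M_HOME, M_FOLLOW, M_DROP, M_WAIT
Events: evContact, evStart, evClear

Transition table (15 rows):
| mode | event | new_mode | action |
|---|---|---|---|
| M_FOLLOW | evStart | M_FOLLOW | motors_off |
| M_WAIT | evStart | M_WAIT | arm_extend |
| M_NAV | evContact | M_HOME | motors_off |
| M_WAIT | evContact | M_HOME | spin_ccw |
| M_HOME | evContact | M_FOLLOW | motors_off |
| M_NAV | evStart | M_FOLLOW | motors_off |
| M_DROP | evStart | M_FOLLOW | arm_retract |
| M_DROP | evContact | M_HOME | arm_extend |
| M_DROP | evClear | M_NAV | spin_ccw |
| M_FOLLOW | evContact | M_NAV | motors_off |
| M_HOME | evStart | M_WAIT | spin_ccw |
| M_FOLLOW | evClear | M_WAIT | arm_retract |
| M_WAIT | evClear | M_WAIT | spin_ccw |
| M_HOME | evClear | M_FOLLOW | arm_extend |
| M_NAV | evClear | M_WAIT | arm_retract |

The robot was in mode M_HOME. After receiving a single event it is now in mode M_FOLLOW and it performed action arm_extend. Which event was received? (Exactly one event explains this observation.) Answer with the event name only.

evClear

try evContact: (M_HOME, evContact) → (M_FOLLOW, motors_off)
try evStart: (M_HOME, evStart) → (M_WAIT, spin_ccw)
try evClear: (M_HOME, evClear) → (M_FOLLOW, arm_extend)  ← matches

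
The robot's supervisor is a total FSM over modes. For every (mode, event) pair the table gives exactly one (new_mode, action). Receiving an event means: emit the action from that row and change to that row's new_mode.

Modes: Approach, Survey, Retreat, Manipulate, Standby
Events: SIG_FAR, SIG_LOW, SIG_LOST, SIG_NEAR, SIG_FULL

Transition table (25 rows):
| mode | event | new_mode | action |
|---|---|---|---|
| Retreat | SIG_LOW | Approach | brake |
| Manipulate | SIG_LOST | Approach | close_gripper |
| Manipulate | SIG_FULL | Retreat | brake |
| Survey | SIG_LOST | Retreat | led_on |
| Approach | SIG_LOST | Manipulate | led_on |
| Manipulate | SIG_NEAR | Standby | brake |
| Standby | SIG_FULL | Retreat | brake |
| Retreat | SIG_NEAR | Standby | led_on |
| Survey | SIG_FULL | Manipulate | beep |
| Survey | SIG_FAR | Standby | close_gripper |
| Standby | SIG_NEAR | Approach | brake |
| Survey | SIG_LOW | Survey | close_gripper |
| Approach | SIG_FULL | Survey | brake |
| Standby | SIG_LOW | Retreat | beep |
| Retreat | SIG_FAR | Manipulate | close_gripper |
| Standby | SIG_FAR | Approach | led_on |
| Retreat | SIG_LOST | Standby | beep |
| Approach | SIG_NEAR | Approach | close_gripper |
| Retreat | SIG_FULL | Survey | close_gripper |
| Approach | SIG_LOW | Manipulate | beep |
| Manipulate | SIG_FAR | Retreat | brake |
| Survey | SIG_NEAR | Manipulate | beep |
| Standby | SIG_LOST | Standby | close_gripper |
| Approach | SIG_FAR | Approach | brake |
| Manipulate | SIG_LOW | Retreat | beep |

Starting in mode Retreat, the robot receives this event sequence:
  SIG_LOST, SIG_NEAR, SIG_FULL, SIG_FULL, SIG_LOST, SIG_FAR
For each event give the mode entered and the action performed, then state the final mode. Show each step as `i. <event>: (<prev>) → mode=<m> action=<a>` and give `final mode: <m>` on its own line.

final mode: Approach

1. SIG_LOST: (Retreat) → mode=Standby action=beep
2. SIG_NEAR: (Standby) → mode=Approach action=brake
3. SIG_FULL: (Approach) → mode=Survey action=brake
4. SIG_FULL: (Survey) → mode=Manipulate action=beep
5. SIG_LOST: (Manipulate) → mode=Approach action=close_gripper
6. SIG_FAR: (Approach) → mode=Approach action=brake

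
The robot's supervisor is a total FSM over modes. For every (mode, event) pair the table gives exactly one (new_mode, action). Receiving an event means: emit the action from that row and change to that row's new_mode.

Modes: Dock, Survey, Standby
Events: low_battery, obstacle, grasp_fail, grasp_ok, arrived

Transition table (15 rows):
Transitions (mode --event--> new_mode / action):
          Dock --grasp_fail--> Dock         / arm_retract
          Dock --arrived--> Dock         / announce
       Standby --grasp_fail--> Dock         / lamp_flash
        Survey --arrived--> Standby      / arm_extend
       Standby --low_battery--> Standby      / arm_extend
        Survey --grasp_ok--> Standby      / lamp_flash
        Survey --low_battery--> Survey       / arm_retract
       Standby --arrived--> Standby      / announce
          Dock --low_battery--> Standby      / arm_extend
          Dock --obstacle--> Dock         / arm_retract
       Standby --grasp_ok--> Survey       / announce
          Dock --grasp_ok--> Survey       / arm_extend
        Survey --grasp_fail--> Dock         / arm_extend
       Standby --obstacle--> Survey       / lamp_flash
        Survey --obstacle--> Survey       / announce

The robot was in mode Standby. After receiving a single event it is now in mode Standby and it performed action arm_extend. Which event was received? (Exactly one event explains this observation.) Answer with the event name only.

try low_battery: (Standby, low_battery) → (Standby, arm_extend)  ← matches
try obstacle: (Standby, obstacle) → (Survey, lamp_flash)
try grasp_fail: (Standby, grasp_fail) → (Dock, lamp_flash)
try grasp_ok: (Standby, grasp_ok) → (Survey, announce)
try arrived: (Standby, arrived) → (Standby, announce)

low_battery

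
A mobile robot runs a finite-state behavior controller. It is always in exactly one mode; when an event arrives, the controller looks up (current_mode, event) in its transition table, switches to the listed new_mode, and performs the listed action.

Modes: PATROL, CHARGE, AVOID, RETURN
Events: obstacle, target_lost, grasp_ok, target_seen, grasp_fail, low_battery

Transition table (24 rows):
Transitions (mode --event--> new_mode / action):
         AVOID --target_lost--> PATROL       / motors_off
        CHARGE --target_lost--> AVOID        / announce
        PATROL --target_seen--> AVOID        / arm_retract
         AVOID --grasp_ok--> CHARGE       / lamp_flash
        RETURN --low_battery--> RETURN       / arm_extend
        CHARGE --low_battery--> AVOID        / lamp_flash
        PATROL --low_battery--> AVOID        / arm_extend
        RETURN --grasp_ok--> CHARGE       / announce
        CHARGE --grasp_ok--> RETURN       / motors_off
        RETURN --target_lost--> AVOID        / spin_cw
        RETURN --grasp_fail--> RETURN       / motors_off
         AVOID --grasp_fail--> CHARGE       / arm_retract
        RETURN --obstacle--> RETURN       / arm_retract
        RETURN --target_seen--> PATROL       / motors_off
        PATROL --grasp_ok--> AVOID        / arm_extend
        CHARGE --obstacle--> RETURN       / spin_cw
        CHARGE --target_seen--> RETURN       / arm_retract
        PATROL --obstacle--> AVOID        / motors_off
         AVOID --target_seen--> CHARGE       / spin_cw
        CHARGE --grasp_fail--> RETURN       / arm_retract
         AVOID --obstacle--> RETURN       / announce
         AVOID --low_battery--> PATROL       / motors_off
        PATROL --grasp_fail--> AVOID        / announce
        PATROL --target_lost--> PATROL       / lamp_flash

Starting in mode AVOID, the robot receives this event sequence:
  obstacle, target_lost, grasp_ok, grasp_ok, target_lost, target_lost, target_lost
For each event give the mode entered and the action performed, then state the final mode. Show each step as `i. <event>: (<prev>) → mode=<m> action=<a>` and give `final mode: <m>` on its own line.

1. obstacle: (AVOID) → mode=RETURN action=announce
2. target_lost: (RETURN) → mode=AVOID action=spin_cw
3. grasp_ok: (AVOID) → mode=CHARGE action=lamp_flash
4. grasp_ok: (CHARGE) → mode=RETURN action=motors_off
5. target_lost: (RETURN) → mode=AVOID action=spin_cw
6. target_lost: (AVOID) → mode=PATROL action=motors_off
7. target_lost: (PATROL) → mode=PATROL action=lamp_flash

final mode: PATROL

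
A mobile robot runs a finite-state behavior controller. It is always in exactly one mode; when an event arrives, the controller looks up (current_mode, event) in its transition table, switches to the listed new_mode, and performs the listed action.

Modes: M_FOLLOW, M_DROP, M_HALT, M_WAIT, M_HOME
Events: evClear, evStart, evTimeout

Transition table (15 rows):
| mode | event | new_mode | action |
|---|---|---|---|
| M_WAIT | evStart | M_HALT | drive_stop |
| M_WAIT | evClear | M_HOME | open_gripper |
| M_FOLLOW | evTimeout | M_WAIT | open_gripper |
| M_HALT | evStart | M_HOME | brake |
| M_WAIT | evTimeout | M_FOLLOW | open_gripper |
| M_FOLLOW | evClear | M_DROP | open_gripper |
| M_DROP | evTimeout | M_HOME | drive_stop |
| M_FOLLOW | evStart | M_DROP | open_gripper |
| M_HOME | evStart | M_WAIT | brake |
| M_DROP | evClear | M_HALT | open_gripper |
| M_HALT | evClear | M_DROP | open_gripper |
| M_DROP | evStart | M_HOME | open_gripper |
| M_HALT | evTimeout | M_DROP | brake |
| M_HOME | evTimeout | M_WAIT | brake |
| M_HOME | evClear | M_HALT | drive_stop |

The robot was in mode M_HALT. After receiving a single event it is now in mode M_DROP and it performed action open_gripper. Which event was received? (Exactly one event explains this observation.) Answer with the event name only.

evClear

try evClear: (M_HALT, evClear) → (M_DROP, open_gripper)  ← matches
try evStart: (M_HALT, evStart) → (M_HOME, brake)
try evTimeout: (M_HALT, evTimeout) → (M_DROP, brake)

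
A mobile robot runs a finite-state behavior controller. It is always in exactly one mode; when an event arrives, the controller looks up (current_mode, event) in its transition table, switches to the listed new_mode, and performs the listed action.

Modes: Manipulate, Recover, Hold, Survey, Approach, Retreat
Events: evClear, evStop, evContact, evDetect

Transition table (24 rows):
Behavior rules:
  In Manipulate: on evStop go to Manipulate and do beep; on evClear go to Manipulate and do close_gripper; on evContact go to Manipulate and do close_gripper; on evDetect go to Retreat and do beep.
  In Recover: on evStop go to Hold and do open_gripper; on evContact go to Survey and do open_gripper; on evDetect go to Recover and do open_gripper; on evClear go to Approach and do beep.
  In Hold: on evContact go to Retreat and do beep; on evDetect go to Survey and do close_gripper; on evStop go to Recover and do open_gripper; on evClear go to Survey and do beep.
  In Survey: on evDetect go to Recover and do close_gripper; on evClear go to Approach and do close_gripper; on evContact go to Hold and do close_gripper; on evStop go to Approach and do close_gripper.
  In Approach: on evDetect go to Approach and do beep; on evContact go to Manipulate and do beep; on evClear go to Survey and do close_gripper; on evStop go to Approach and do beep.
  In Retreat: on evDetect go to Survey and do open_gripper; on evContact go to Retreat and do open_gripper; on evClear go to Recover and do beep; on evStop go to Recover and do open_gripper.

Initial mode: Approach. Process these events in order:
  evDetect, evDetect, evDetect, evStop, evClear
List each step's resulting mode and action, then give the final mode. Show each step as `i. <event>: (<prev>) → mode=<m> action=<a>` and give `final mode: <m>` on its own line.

final mode: Survey

1. evDetect: (Approach) → mode=Approach action=beep
2. evDetect: (Approach) → mode=Approach action=beep
3. evDetect: (Approach) → mode=Approach action=beep
4. evStop: (Approach) → mode=Approach action=beep
5. evClear: (Approach) → mode=Survey action=close_gripper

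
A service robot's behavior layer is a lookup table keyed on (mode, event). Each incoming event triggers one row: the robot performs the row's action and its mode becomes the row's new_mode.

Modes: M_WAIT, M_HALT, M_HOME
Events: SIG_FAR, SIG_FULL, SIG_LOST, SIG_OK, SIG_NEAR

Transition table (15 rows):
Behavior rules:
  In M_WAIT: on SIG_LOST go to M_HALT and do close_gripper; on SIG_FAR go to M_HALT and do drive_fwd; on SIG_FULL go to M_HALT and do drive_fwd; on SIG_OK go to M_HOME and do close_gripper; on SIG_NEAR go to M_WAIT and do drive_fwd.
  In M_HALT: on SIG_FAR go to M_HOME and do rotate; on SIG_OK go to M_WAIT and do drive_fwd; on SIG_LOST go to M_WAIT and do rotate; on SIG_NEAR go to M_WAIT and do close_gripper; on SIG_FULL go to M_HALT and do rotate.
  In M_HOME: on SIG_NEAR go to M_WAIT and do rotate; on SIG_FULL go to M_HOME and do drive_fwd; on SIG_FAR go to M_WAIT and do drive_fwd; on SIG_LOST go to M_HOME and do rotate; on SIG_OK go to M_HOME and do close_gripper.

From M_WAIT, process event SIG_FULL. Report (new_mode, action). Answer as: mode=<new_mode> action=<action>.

current mode = M_WAIT; filter table to that mode:
  (M_WAIT, SIG_LOST) → (M_HALT, close_gripper)
  (M_WAIT, SIG_FAR) → (M_HALT, drive_fwd)
  (M_WAIT, SIG_FULL) → (M_HALT, drive_fwd)  ← event matches
  (M_WAIT, SIG_OK) → (M_HOME, close_gripper)
  (M_WAIT, SIG_NEAR) → (M_WAIT, drive_fwd)
event = SIG_FULL selects (M_HALT, drive_fwd)

mode=M_HALT action=drive_fwd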